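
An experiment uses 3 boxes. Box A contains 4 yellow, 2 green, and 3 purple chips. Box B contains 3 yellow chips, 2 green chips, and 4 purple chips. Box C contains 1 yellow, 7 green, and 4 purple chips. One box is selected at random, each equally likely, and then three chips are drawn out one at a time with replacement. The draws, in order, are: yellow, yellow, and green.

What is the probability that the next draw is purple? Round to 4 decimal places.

0.3711

The likelihood of the observed sequence under each hypothesis: P(data | box A) = (4/9)(4/9)(2/9) = 0.043896; P(data | box B) = (3/9)(3/9)(2/9) = 0.024691; P(data | box C) = (1/12)(1/12)(7/12) = 0.0040509.
The prior-weighted likelihoods are 1/3 · 0.043896 = 0.014632, 1/3 · 0.024691 = 0.0082305, 1/3 · 0.0040509 = 0.0013503; summing to 0.024213.
Dividing through by the total gives posterior P(box A | data) = 0.60431, P(box B | data) = 0.33992, P(box C | data) = 0.055769.
The predictive probability is P(purple next | data) = (1/3)(0.60431) + (4/9)(0.33992) + (1/3)(0.055769) = 0.3711.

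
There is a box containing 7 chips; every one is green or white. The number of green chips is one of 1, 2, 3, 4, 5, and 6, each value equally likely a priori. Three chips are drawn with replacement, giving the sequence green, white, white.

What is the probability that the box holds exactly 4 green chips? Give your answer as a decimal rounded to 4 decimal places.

0.1837

The likelihood of the observed sequence under each hypothesis: P(data | r = 1) = (1/7)(6/7)(6/7) = 0.10496; P(data | r = 2) = (2/7)(5/7)(5/7) = 0.14577; P(data | r = 3) = (3/7)(4/7)(4/7) = 0.13994; P(data | r = 4) = (4/7)(3/7)(3/7) = 0.10496; P(data | r = 5) = (5/7)(2/7)(2/7) = 0.058309; P(data | r = 6) = (6/7)(1/7)(1/7) = 0.017493.
Weighting by the prior gives 1/6 · 0.10496 = 0.017493, 1/6 · 0.14577 = 0.024295, 1/6 · 0.13994 = 0.023324, 1/6 · 0.10496 = 0.017493, 1/6 · 0.058309 = 0.0097182, 1/6 · 0.017493 = 0.0029155; these sum to 0.095238.
So P(r = 4 | data) = (0.017493) / (0.095238) = 0.18367.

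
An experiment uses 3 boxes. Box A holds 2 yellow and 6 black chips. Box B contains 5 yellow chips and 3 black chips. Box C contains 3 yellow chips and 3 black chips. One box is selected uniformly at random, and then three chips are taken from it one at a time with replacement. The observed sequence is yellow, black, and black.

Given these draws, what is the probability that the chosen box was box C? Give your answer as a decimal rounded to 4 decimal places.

0.3536

For each hypothesis, P(data | H) works out to: P(data | box A) = (2/8)(6/8)(6/8) = 0.14062; P(data | box B) = (5/8)(3/8)(3/8) = 0.087891; P(data | box C) = (3/6)(3/6)(3/6) = 0.125.
The prior-weighted likelihoods are 1/3 · 0.14062 = 0.046875, 1/3 · 0.087891 = 0.029297, 1/3 · 0.125 = 0.041667; with total 0.11784.
Therefore the posterior P(box C | data) = (0.041667) / (0.11784) = 0.35359.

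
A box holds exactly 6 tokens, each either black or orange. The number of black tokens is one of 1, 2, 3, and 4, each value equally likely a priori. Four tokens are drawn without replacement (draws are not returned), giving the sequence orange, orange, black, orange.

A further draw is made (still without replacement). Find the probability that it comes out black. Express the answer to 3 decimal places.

The likelihood of the observed sequence under each hypothesis: P(data | r = 1) = (5/6)(4/5)(1/4)(3/3) = 1/6; P(data | r = 2) = (4/6)(3/5)(2/4)(2/3) = 2/15; P(data | r = 3) = (3/6)(2/5)(3/4)(1/3) = 1/20; P(data | r = 4) = (2/6)(1/5)(4/4)(0/3) = 0.
The prior-weighted likelihoods are 1/4 · 1/6 = 1/24, 1/4 · 2/15 = 1/30, 1/4 · 1/20 = 1/80, 1/4 · 0 = 0; summing to 7/80.
The posterior is then P(r = 1 | data) = 10/21, P(r = 2 | data) = 8/21, P(r = 3 | data) = 1/7, P(r = 4 | data) = 0.
The predictive probability is P(black next | data) = (0)(10/21) + (1/2)(8/21) + (1)(1/7) = 1/3.

0.333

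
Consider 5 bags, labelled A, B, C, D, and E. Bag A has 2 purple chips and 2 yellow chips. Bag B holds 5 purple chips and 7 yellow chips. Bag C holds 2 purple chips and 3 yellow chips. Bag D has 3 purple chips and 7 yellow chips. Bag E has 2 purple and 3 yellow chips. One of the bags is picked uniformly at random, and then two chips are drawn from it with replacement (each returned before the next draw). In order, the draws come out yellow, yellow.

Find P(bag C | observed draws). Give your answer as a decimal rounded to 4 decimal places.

0.2000

The likelihood of the observed sequence under each hypothesis: P(data | bag A) = (2/4)(2/4) = 0.25; P(data | bag B) = (7/12)(7/12) = 0.34028; P(data | bag C) = (3/5)(3/5) = 0.36; P(data | bag D) = (7/10)(7/10) = 0.49; P(data | bag E) = (3/5)(3/5) = 0.36.
The prior-weighted likelihoods are 1/5 · 0.25 = 0.05, 1/5 · 0.34028 = 0.068056, 1/5 · 0.36 = 0.072, 1/5 · 0.49 = 0.098, 1/5 · 0.36 = 0.072; with total 0.36006.
By Bayes' rule, P(bag C | data) = (0.072) / (0.36006) = 0.19997.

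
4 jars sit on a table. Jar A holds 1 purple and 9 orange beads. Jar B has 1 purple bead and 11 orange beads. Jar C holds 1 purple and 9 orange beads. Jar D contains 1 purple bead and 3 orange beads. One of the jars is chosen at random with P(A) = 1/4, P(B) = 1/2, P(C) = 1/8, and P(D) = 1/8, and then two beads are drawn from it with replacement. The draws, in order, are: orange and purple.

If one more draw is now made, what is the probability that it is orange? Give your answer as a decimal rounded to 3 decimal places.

Compute the likelihood of the observed sequence for each case: P(data | jar A) = (9/10)(1/10) = 0.09; P(data | jar B) = (11/12)(1/12) = 0.076389; P(data | jar C) = (9/10)(1/10) = 0.09; P(data | jar D) = (3/4)(1/4) = 0.1875.
The prior-weighted likelihoods are 1/4 · 0.09 = 0.0225, 1/2 · 0.076389 = 0.038194, 1/8 · 0.09 = 0.01125, 1/8 · 0.1875 = 0.023438; with total 0.095382.
Dividing through by the total gives posterior P(jar A | data) = 0.23589, P(jar B | data) = 0.40044, P(jar C | data) = 0.11795, P(jar D | data) = 0.24572.
So P(orange next | data) = Σ P(orange next | H) P(H | data) = (9/10)(0.23589) + (11/12)(0.40044) + (9/10)(0.11795) + (3/4)(0.24572) = 0.86982.

0.870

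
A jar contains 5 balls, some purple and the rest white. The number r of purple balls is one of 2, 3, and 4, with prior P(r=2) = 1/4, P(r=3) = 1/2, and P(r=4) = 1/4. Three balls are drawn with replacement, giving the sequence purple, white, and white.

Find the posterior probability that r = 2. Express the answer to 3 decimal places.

0.391

Under each hypothesis, the probability of the observed sequence is: P(data | r = 2) = (2/5)(3/5)(3/5) = 18/125; P(data | r = 3) = (3/5)(2/5)(2/5) = 12/125; P(data | r = 4) = (4/5)(1/5)(1/5) = 4/125.
The prior-weighted likelihoods are 1/4 · 18/125 = 9/250, 1/2 · 12/125 = 6/125, 1/4 · 4/125 = 1/125; with total 23/250.
So P(r = 2 | data) = (9/250) / (23/250) = 9/23.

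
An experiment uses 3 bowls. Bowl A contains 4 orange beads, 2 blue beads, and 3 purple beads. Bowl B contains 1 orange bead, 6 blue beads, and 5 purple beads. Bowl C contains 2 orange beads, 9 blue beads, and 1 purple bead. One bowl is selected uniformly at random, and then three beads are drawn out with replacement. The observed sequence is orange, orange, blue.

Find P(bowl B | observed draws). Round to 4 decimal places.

0.0509

The likelihood of the observed sequence under each hypothesis: P(data | bowl A) = (4/9)(4/9)(2/9) = 0.043896; P(data | bowl B) = (1/12)(1/12)(6/12) = 0.0034722; P(data | bowl C) = (2/12)(2/12)(9/12) = 0.020833.
Weighting by the prior gives 1/3 · 0.043896 = 0.014632, 1/3 · 0.0034722 = 0.0011574, 1/3 · 0.020833 = 0.0069444; these sum to 0.022734.
So P(bowl B | data) = (0.0011574) / (0.022734) = 0.050911.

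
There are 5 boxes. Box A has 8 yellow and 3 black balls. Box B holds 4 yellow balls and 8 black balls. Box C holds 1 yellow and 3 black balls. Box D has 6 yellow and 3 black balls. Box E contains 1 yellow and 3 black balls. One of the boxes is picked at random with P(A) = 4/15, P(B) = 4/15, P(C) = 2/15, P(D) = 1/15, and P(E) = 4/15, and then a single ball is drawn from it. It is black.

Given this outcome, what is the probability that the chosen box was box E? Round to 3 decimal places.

0.349

The likelihood of this draw under each hypothesis: P(data | box A) = (3/11) = 3/11; P(data | box B) = (8/12) = 2/3; P(data | box C) = (3/4) = 3/4; P(data | box D) = (3/9) = 1/3; P(data | box E) = (3/4) = 3/4.
Multiplying each by its prior: 4/15 · 3/11 = 4/55, 4/15 · 2/3 = 8/45, 2/15 · 3/4 = 1/10, 1/15 · 1/3 = 1/45, 4/15 · 3/4 = 1/5; with total 63/110.
Hence P(box E | data) = (1/5) / (63/110) = 22/63.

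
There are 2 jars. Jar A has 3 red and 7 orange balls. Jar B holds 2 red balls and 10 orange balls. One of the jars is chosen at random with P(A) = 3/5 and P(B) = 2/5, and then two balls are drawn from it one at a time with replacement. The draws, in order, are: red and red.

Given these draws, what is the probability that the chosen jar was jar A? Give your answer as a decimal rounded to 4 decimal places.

For each hypothesis, P(data | H) works out to: P(data | jar A) = (3/10)(3/10) = 0.09; P(data | jar B) = (2/12)(2/12) = 0.027778.
Multiplying each by its prior: 3/5 · 0.09 = 0.054, 2/5 · 0.027778 = 0.011111; these sum to 0.065111.
Hence P(jar A | data) = (0.054) / (0.065111) = 0.82935.

0.8294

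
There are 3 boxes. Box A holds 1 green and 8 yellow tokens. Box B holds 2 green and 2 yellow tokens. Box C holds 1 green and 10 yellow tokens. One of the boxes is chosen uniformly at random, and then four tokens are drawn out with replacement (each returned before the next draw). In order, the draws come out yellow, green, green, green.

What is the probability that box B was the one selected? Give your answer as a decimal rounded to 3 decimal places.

Compute the likelihood of the observed sequence for each case: P(data | box A) = (8/9)(1/9)(1/9)(1/9) = 0.0012193; P(data | box B) = (2/4)(2/4)(2/4)(2/4) = 0.0625; P(data | box C) = (10/11)(1/11)(1/11)(1/11) = 0.00068301.
The prior-weighted likelihoods are 1/3 · 0.0012193 = 0.00040644, 1/3 · 0.0625 = 0.020833, 1/3 · 0.00068301 = 0.00022767; summing to 0.021467.
So P(box B | data) = (0.020833) / (0.021467) = 0.97046.

0.970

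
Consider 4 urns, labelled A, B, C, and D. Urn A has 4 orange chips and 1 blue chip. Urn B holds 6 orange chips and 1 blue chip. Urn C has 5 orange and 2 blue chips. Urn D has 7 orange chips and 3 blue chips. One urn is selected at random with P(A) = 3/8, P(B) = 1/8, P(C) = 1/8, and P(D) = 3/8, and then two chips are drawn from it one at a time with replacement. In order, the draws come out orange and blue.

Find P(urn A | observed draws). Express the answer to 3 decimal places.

The likelihood of the observed sequence under each hypothesis: P(data | urn A) = (4/5)(1/5) = 0.16; P(data | urn B) = (6/7)(1/7) = 0.12245; P(data | urn C) = (5/7)(2/7) = 0.20408; P(data | urn D) = (7/10)(3/10) = 0.21.
Multiplying each by its prior: 3/8 · 0.16 = 0.06, 1/8 · 0.12245 = 0.015306, 1/8 · 0.20408 = 0.02551, 3/8 · 0.21 = 0.07875; with total 0.17957.
So P(urn A | data) = (0.06) / (0.17957) = 0.33414.

0.334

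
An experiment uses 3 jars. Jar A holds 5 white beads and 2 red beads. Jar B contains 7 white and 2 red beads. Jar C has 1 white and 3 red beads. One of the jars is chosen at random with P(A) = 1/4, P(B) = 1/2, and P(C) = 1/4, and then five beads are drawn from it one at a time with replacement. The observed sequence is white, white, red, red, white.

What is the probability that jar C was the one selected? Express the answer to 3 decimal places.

For each hypothesis, P(data | H) works out to: P(data | jar A) = (5/7)(5/7)(2/7)(2/7)(5/7) = 0.02975; P(data | jar B) = (7/9)(7/9)(2/9)(2/9)(7/9) = 0.023235; P(data | jar C) = (1/4)(1/4)(3/4)(3/4)(1/4) = 0.0087891.
Multiplying each by its prior: 1/4 · 0.02975 = 0.0074374, 1/2 · 0.023235 = 0.011617, 1/4 · 0.0087891 = 0.0021973; with total 0.021252.
Therefore the posterior P(jar C | data) = (0.0021973) / (0.021252) = 0.10339.

0.103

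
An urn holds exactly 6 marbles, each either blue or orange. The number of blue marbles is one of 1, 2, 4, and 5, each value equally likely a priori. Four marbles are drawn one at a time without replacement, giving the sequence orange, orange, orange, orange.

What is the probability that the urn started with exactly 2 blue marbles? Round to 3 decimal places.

0.167

Compute the likelihood of the observed sequence for each case: P(data | r = 1) = (5/6)(4/5)(3/4)(2/3) = 1/3; P(data | r = 2) = (4/6)(3/5)(2/4)(1/3) = 1/15; P(data | r = 4) = (2/6)(1/5)(0/4) = 0; P(data | r = 5) = (1/6)(0/5) = 0.
The prior-weighted likelihoods are 1/4 · 1/3 = 1/12, 1/4 · 1/15 = 1/60, 1/4 · 0 = 0, 1/4 · 0 = 0; these sum to 1/10.
So P(r = 2 | data) = (1/60) / (1/10) = 1/6.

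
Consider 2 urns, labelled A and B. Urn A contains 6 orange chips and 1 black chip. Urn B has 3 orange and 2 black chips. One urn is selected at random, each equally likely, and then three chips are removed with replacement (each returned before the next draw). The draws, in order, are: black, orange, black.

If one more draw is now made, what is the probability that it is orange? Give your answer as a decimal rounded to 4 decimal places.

The likelihood of the observed sequence under each hypothesis: P(data | urn A) = (1/7)(6/7)(1/7) = 0.017493; P(data | urn B) = (2/5)(3/5)(2/5) = 0.096.
The prior-weighted likelihoods are 1/2 · 0.017493 = 0.0087464, 1/2 · 0.096 = 0.048; these sum to 0.056746.
Dividing through by the total gives posterior P(urn A | data) = 0.15413, P(urn B | data) = 0.84587.
So P(orange next | data) = Σ P(orange next | H) P(H | data) = (6/7)(0.15413) + (3/5)(0.84587) = 0.63963.

0.6396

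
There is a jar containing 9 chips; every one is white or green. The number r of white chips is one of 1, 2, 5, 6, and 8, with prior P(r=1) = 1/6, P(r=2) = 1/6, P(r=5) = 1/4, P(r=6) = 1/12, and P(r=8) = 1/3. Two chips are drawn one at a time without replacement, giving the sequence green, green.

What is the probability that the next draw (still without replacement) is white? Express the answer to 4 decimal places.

0.2977

The likelihood of the observed sequence under each hypothesis: P(data | r = 1) = (8/9)(7/8) = 7/9; P(data | r = 2) = (7/9)(6/8) = 7/12; P(data | r = 5) = (4/9)(3/8) = 1/6; P(data | r = 6) = (3/9)(2/8) = 1/12; P(data | r = 8) = (1/9)(0/8) = 0.
The prior-weighted likelihoods are 1/6 · 7/9 = 7/54, 1/6 · 7/12 = 7/72, 1/4 · 1/6 = 1/24, 1/12 · 1/12 = 1/144, 1/3 · 0 = 0; summing to 119/432.
Normalising, the posterior is P(r = 1 | data) = 8/17, P(r = 2 | data) = 6/17, P(r = 5 | data) = 18/119, P(r = 6 | data) = 3/119, P(r = 8 | data) = 0.
Averaging over the posterior, P(white next | data) = (1/7)(8/17) + (2/7)(6/17) + (5/7)(18/119) + (6/7)(3/119) = 248/833.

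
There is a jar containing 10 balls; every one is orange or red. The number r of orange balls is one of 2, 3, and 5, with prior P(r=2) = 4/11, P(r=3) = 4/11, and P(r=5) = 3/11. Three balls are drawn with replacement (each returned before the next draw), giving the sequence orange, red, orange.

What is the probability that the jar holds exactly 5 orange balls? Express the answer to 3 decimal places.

The likelihood of the observed sequence under each hypothesis: P(data | r = 2) = (2/10)(8/10)(2/10) = 0.032; P(data | r = 3) = (3/10)(7/10)(3/10) = 0.063; P(data | r = 5) = (5/10)(5/10)(5/10) = 0.125.
Weighting by the prior gives 4/11 · 0.032 = 0.011636, 4/11 · 0.063 = 0.022909, 3/11 · 0.125 = 0.034091; these sum to 0.068636.
Hence P(r = 5 | data) = (0.034091) / (0.068636) = 0.49669.

0.497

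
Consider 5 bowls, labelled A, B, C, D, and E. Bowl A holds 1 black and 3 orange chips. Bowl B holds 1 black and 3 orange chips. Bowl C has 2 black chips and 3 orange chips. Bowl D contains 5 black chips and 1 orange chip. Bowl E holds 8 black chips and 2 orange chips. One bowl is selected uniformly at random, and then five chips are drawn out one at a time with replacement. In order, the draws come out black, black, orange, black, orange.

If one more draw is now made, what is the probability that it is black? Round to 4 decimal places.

The likelihood of the observed sequence under each hypothesis: P(data | bowl A) = (1/4)(1/4)(3/4)(1/4)(3/4) = 0.0087891; P(data | bowl B) = (1/4)(1/4)(3/4)(1/4)(3/4) = 0.0087891; P(data | bowl C) = (2/5)(2/5)(3/5)(2/5)(3/5) = 0.02304; P(data | bowl D) = (5/6)(5/6)(1/6)(5/6)(1/6) = 0.016075; P(data | bowl E) = (8/10)(8/10)(2/10)(8/10)(2/10) = 0.02048.
The prior-weighted likelihoods are 1/5 · 0.0087891 = 0.0017578, 1/5 · 0.0087891 = 0.0017578, 1/5 · 0.02304 = 0.004608, 1/5 · 0.016075 = 0.003215, 1/5 · 0.02048 = 0.004096; summing to 0.015435.
The posterior is then P(bowl A | data) = 0.11389, P(bowl B | data) = 0.11389, P(bowl C | data) = 0.29855, P(bowl D | data) = 0.2083, P(bowl E | data) = 0.26538.
Averaging over the posterior, P(black next | data) = (1/4)(0.11389) + (1/4)(0.11389) + (2/5)(0.29855) + (5/6)(0.2083) + (4/5)(0.26538) = 0.56225.

0.5622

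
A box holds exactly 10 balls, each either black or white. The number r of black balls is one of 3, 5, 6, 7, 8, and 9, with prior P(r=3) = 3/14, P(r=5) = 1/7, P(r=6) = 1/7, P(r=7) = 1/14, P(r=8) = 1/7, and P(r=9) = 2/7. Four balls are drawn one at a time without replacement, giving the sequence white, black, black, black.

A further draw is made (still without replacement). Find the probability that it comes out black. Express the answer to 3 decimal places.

0.746

For each hypothesis, P(data | H) works out to: P(data | r = 3) = (7/10)(3/9)(2/8)(1/7) = 0.0083333; P(data | r = 5) = (5/10)(5/9)(4/8)(3/7) = 0.059524; P(data | r = 6) = (4/10)(6/9)(5/8)(4/7) = 0.095238; P(data | r = 7) = (3/10)(7/9)(6/8)(5/7) = 0.125; P(data | r = 8) = (2/10)(8/9)(7/8)(6/7) = 0.13333; P(data | r = 9) = (1/10)(9/9)(8/8)(7/7) = 0.1.
Multiplying each by its prior: 3/14 · 0.0083333 = 0.0017857, 1/7 · 0.059524 = 0.0085034, 1/7 · 0.095238 = 0.013605, 1/14 · 0.125 = 0.0089286, 1/7 · 0.13333 = 0.019048, 2/7 · 0.1 = 0.028571; summing to 0.080442.
Dividing through by the total gives posterior P(r = 3 | data) = 0.022199, P(r = 5 | data) = 0.10571, P(r = 6 | data) = 0.16913, P(r = 7 | data) = 0.11099, P(r = 8 | data) = 0.23679, P(r = 9 | data) = 0.35518.
The predictive probability is P(black next | data) = (0)(0.022199) + (1/3)(0.10571) + (1/2)(0.16913) + (2/3)(0.11099) + (5/6)(0.23679) + (1)(0.35518) = 0.7463.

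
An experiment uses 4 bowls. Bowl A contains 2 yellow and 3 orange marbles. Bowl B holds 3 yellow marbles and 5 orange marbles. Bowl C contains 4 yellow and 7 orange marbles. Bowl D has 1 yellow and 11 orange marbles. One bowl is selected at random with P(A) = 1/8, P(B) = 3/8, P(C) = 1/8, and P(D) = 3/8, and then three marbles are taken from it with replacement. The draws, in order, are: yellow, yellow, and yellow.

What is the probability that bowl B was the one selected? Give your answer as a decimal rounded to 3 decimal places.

Under each hypothesis, the probability of the observed sequence is: P(data | bowl A) = (2/5)(2/5)(2/5) = 0.064; P(data | bowl B) = (3/8)(3/8)(3/8) = 0.052734; P(data | bowl C) = (4/11)(4/11)(4/11) = 0.048084; P(data | bowl D) = (1/12)(1/12)(1/12) = 0.0005787.
Multiplying each by its prior: 1/8 · 0.064 = 0.008, 3/8 · 0.052734 = 0.019775, 1/8 · 0.048084 = 0.0060105, 3/8 · 0.0005787 = 0.00021701; with total 0.034003.
Therefore the posterior P(bowl B | data) = (0.019775) / (0.034003) = 0.58158.

0.582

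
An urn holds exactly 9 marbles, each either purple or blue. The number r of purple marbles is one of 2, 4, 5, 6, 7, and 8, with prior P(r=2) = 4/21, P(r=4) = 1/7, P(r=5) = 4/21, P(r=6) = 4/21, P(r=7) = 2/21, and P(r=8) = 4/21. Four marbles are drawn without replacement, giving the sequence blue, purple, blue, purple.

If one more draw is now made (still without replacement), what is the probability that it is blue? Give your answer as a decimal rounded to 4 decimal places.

0.4463

For each hypothesis, P(data | H) works out to: P(data | r = 2) = (7/9)(2/8)(6/7)(1/6) = 0.027778; P(data | r = 4) = (5/9)(4/8)(4/7)(3/6) = 0.079365; P(data | r = 5) = (4/9)(5/8)(3/7)(4/6) = 0.079365; P(data | r = 6) = (3/9)(6/8)(2/7)(5/6) = 0.059524; P(data | r = 7) = (2/9)(7/8)(1/7)(6/6) = 0.027778; P(data | r = 8) = (1/9)(8/8)(0/7) = 0.
Weighting by the prior gives 4/21 · 0.027778 = 0.005291, 1/7 · 0.079365 = 0.011338, 4/21 · 0.079365 = 0.015117, 4/21 · 0.059524 = 0.011338, 2/21 · 0.027778 = 0.0026455, 4/21 · 0 = 0; with total 0.045729.
Dividing through by the total gives posterior P(r = 2 | data) = 0.1157, P(r = 4 | data) = 0.24793, P(r = 5 | data) = 0.33058, P(r = 6 | data) = 0.24793, P(r = 7 | data) = 0.057851, P(r = 8 | data) = 0.
So P(blue next | data) = Σ P(blue next | H) P(H | data) = (1)(0.1157) + (3/5)(0.24793) + (2/5)(0.33058) + (1/5)(0.24793) + (0)(0.057851) = 0.44628.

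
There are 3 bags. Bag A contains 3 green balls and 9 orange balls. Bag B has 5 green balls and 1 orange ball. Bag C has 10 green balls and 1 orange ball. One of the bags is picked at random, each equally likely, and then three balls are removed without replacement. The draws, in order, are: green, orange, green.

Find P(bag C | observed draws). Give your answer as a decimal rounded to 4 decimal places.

The likelihood of the observed sequence under each hypothesis: P(data | bag A) = (3/12)(9/11)(2/10) = 0.040909; P(data | bag B) = (5/6)(1/5)(4/4) = 0.16667; P(data | bag C) = (10/11)(1/10)(9/9) = 0.090909.
The prior-weighted likelihoods are 1/3 · 0.040909 = 0.013636, 1/3 · 0.16667 = 0.055556, 1/3 · 0.090909 = 0.030303; with total 0.099495.
Therefore the posterior P(bag C | data) = (0.030303) / (0.099495) = 0.30457.

0.3046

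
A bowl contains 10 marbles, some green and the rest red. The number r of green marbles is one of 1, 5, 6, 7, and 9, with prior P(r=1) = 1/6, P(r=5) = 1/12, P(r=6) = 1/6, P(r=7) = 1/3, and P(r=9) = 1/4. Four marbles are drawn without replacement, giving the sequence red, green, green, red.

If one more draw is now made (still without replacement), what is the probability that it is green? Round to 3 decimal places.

For each hypothesis, P(data | H) works out to: P(data | r = 1) = (9/10)(1/9)(0/8) = 0; P(data | r = 5) = (5/10)(5/9)(4/8)(4/7) = 5/63; P(data | r = 6) = (4/10)(6/9)(5/8)(3/7) = 1/14; P(data | r = 7) = (3/10)(7/9)(6/8)(2/7) = 1/20; P(data | r = 9) = (1/10)(9/9)(8/8)(0/7) = 0.
The prior-weighted likelihoods are 1/6 · 0 = 0, 1/12 · 5/63 = 5/756, 1/6 · 1/14 = 1/84, 1/3 · 1/20 = 1/60, 1/4 · 0 = 0; summing to 19/540.
Normalising, the posterior is P(r = 1 | data) = 0, P(r = 5 | data) = 25/133, P(r = 6 | data) = 45/133, P(r = 7 | data) = 9/19, P(r = 9 | data) = 0.
So P(green next | data) = Σ P(green next | H) P(H | data) = (1/2)(25/133) + (2/3)(45/133) + (5/6)(9/19) = 5/7.

0.714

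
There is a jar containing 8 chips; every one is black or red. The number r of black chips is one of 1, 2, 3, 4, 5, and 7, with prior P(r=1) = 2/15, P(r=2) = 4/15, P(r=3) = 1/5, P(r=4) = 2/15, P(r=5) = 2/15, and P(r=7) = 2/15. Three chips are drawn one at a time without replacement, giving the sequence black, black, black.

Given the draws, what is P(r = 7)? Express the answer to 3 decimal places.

0.693

Compute the likelihood of the observed sequence for each case: P(data | r = 1) = (1/8)(0/7) = 0; P(data | r = 2) = (2/8)(1/7)(0/6) = 0; P(data | r = 3) = (3/8)(2/7)(1/6) = 1/56; P(data | r = 4) = (4/8)(3/7)(2/6) = 1/14; P(data | r = 5) = (5/8)(4/7)(3/6) = 5/28; P(data | r = 7) = (7/8)(6/7)(5/6) = 5/8.
The prior-weighted likelihoods are 2/15 · 0 = 0, 4/15 · 0 = 0, 1/5 · 1/56 = 1/280, 2/15 · 1/14 = 1/105, 2/15 · 5/28 = 1/42, 2/15 · 5/8 = 1/12; with total 101/840.
Hence P(r = 7 | data) = (1/12) / (101/840) = 70/101.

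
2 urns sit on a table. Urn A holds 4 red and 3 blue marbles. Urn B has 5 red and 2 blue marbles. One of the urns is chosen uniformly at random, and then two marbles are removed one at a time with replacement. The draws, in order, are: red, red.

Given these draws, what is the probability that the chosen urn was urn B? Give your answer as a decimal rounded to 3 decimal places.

The likelihood of the observed sequence under each hypothesis: P(data | urn A) = (4/7)(4/7) = 16/49; P(data | urn B) = (5/7)(5/7) = 25/49.
The prior-weighted likelihoods are 1/2 · 16/49 = 8/49, 1/2 · 25/49 = 25/98; with total 41/98.
Hence P(urn B | data) = (25/98) / (41/98) = 25/41.

0.610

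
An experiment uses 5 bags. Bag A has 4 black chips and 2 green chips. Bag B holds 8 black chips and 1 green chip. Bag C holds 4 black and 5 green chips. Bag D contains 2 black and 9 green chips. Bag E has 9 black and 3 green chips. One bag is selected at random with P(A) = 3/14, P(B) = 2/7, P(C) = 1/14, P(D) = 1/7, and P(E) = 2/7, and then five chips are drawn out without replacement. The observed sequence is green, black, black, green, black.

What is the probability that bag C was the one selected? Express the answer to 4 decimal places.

0.0884

Under each hypothesis, the probability of the observed sequence is: P(data | bag A) = (2/6)(4/5)(3/4)(1/3)(2/2) = 0.066667; P(data | bag B) = (1/9)(8/8)(7/7)(0/6) = 0; P(data | bag C) = (5/9)(4/8)(3/7)(4/6)(2/5) = 0.031746; P(data | bag D) = (9/11)(2/10)(1/9)(8/8)(0/7) = 0; P(data | bag E) = (3/12)(9/11)(8/10)(2/9)(7/8) = 0.031818.
The prior-weighted likelihoods are 3/14 · 0.066667 = 0.014286, 2/7 · 0 = 0, 1/14 · 0.031746 = 0.0022676, 1/7 · 0 = 0, 2/7 · 0.031818 = 0.0090909; with total 0.025644.
Therefore the posterior P(bag C | data) = (0.0022676) / (0.025644) = 0.088424.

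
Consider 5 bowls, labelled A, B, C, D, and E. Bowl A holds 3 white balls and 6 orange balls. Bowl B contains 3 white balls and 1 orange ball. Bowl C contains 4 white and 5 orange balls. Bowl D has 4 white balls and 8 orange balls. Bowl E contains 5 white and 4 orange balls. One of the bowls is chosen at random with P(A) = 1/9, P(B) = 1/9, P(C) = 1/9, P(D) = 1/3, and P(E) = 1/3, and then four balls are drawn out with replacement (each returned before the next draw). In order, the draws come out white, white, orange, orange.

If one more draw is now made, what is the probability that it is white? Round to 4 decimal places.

For each hypothesis, P(data | H) works out to: P(data | bowl A) = (3/9)(3/9)(6/9)(6/9) = 0.049383; P(data | bowl B) = (3/4)(3/4)(1/4)(1/4) = 0.035156; P(data | bowl C) = (4/9)(4/9)(5/9)(5/9) = 0.060966; P(data | bowl D) = (4/12)(4/12)(8/12)(8/12) = 0.049383; P(data | bowl E) = (5/9)(5/9)(4/9)(4/9) = 0.060966.
Weighting by the prior gives 1/9 · 0.049383 = 0.005487, 1/9 · 0.035156 = 0.0039062, 1/9 · 0.060966 = 0.006774, 1/3 · 0.049383 = 0.016461, 1/3 · 0.060966 = 0.020322; with total 0.05295.
Dividing through by the total gives posterior P(bowl A | data) = 0.10362, P(bowl B | data) = 0.073772, P(bowl C | data) = 0.12793, P(bowl D | data) = 0.31087, P(bowl E | data) = 0.3838.
Averaging over the posterior, P(white next | data) = (1/3)(0.10362) + (3/4)(0.073772) + (4/9)(0.12793) + (1/3)(0.31087) + (5/9)(0.3838) = 0.46357.

0.4636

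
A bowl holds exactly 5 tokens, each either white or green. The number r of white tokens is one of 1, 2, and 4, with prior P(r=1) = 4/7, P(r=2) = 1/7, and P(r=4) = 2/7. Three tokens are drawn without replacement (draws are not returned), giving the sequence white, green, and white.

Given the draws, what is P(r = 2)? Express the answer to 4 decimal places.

Compute the likelihood of the observed sequence for each case: P(data | r = 1) = (1/5)(4/4)(0/3) = 0; P(data | r = 2) = (2/5)(3/4)(1/3) = 1/10; P(data | r = 4) = (4/5)(1/4)(3/3) = 1/5.
Multiplying each by its prior: 4/7 · 0 = 0, 1/7 · 1/10 = 1/70, 2/7 · 1/5 = 2/35; with total 1/14.
By Bayes' rule, P(r = 2 | data) = (1/70) / (1/14) = 1/5.

0.2000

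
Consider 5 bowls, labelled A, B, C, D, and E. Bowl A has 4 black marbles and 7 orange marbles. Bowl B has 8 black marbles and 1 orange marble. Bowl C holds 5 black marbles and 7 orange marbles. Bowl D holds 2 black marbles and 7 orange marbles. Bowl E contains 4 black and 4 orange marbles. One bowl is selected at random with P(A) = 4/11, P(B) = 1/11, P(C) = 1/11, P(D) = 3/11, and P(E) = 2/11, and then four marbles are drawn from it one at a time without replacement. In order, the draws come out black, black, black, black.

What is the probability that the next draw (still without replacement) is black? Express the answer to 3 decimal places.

Under each hypothesis, the probability of the observed sequence is: P(data | bowl A) = (4/11)(3/10)(2/9)(1/8) = 0.0030303; P(data | bowl B) = (8/9)(7/8)(6/7)(5/6) = 0.55556; P(data | bowl C) = (5/12)(4/11)(3/10)(2/9) = 0.010101; P(data | bowl D) = (2/9)(1/8)(0/7) = 0; P(data | bowl E) = (4/8)(3/7)(2/6)(1/5) = 0.014286.
Weighting by the prior gives 4/11 · 0.0030303 = 0.0011019, 1/11 · 0.55556 = 0.050505, 1/11 · 0.010101 = 0.00091827, 3/11 · 0 = 0, 2/11 · 0.014286 = 0.0025974; summing to 0.055123.
Dividing through by the total gives posterior P(bowl A | data) = 0.01999, P(bowl B | data) = 0.91623, P(bowl C | data) = 0.016659, P(bowl D | data) = 0, P(bowl E | data) = 0.04712.
Averaging over the posterior, P(black next | data) = (0)(0.01999) + (4/5)(0.91623) + (1/8)(0.016659) + (0)(0.04712) = 0.73507.

0.735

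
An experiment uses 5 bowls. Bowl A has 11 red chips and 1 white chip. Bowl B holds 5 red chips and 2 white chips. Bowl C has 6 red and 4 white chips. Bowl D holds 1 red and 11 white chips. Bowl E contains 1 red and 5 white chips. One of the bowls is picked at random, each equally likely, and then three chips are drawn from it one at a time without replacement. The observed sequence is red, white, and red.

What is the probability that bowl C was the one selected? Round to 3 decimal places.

Under each hypothesis, the probability of the observed sequence is: P(data | bowl A) = (11/12)(1/11)(10/10) = 1/12; P(data | bowl B) = (5/7)(2/6)(4/5) = 4/21; P(data | bowl C) = (6/10)(4/9)(5/8) = 1/6; P(data | bowl D) = (1/12)(11/11)(0/10) = 0; P(data | bowl E) = (1/6)(5/5)(0/4) = 0.
The prior-weighted likelihoods are 1/5 · 1/12 = 1/60, 1/5 · 4/21 = 4/105, 1/5 · 1/6 = 1/30, 1/5 · 0 = 0, 1/5 · 0 = 0; summing to 37/420.
By Bayes' rule, P(bowl C | data) = (1/30) / (37/420) = 14/37.

0.378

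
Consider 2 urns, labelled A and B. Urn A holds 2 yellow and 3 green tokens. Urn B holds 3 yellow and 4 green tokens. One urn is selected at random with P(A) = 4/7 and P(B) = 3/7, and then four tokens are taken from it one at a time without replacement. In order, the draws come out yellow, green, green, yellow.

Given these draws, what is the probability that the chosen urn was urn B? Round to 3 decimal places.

0.391

For each hypothesis, P(data | H) works out to: P(data | urn A) = (2/5)(3/4)(2/3)(1/2) = 1/10; P(data | urn B) = (3/7)(4/6)(3/5)(2/4) = 3/35.
Multiplying each by its prior: 4/7 · 1/10 = 2/35, 3/7 · 3/35 = 9/245; with total 23/245.
Hence P(urn B | data) = (9/245) / (23/245) = 9/23.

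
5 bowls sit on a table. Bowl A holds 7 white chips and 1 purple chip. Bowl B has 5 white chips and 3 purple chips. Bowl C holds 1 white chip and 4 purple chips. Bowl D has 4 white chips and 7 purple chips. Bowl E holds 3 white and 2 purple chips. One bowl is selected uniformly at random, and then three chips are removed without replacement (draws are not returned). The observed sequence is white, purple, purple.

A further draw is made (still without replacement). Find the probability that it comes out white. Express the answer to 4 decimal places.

0.4205

Under each hypothesis, the probability of the observed sequence is: P(data | bowl A) = (7/8)(1/7)(0/6) = 0; P(data | bowl B) = (5/8)(3/7)(2/6) = 0.089286; P(data | bowl C) = (1/5)(4/4)(3/3) = 0.2; P(data | bowl D) = (4/11)(7/10)(6/9) = 0.1697; P(data | bowl E) = (3/5)(2/4)(1/3) = 0.1.
Multiplying each by its prior: 1/5 · 0 = 0, 1/5 · 0.089286 = 0.017857, 1/5 · 0.2 = 0.04, 1/5 · 0.1697 = 0.033939, 1/5 · 0.1 = 0.02; these sum to 0.1118.
Dividing through by the total gives posterior P(bowl A | data) = 0, P(bowl B | data) = 0.15973, P(bowl C | data) = 0.35779, P(bowl D | data) = 0.30358, P(bowl E | data) = 0.1789.
The predictive probability is P(white next | data) = (4/5)(0.15973) + (0)(0.35779) + (3/8)(0.30358) + (1)(0.1789) = 0.42052.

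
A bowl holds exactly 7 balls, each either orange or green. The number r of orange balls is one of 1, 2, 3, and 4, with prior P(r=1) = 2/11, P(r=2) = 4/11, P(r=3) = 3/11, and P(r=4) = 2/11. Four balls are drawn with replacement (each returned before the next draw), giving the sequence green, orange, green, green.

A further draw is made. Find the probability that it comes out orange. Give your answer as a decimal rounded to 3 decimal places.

0.323

Compute the likelihood of the observed sequence for each case: P(data | r = 1) = (6/7)(1/7)(6/7)(6/7) = 0.089963; P(data | r = 2) = (5/7)(2/7)(5/7)(5/7) = 0.10412; P(data | r = 3) = (4/7)(3/7)(4/7)(4/7) = 0.079967; P(data | r = 4) = (3/7)(4/7)(3/7)(3/7) = 0.044981.
Weighting by the prior gives 2/11 · 0.089963 = 0.016357, 4/11 · 0.10412 = 0.037863, 3/11 · 0.079967 = 0.021809, 2/11 · 0.044981 = 0.0081784; summing to 0.084207.
Normalising, the posterior is P(r = 1 | data) = 0.19424, P(r = 2 | data) = 0.44964, P(r = 3 | data) = 0.25899, P(r = 4 | data) = 0.097122.
The predictive probability is P(orange next | data) = (1/7)(0.19424) + (2/7)(0.44964) + (3/7)(0.25899) + (4/7)(0.097122) = 0.32271.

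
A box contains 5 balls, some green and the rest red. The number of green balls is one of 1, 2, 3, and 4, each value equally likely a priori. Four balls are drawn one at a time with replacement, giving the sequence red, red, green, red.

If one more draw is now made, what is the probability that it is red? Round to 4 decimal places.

0.6438

Compute the likelihood of the observed sequence for each case: P(data | r = 1) = (4/5)(4/5)(1/5)(4/5) = 0.1024; P(data | r = 2) = (3/5)(3/5)(2/5)(3/5) = 0.0864; P(data | r = 3) = (2/5)(2/5)(3/5)(2/5) = 0.0384; P(data | r = 4) = (1/5)(1/5)(4/5)(1/5) = 0.0064.
Multiplying each by its prior: 1/4 · 0.1024 = 0.0256, 1/4 · 0.0864 = 0.0216, 1/4 · 0.0384 = 0.0096, 1/4 · 0.0064 = 0.0016; these sum to 0.0584.
The posterior is then P(r = 1 | data) = 0.43836, P(r = 2 | data) = 0.36986, P(r = 3 | data) = 0.16438, P(r = 4 | data) = 0.027397.
The predictive probability is P(red next | data) = (4/5)(0.43836) + (3/5)(0.36986) + (2/5)(0.16438) + (1/5)(0.027397) = 0.64384.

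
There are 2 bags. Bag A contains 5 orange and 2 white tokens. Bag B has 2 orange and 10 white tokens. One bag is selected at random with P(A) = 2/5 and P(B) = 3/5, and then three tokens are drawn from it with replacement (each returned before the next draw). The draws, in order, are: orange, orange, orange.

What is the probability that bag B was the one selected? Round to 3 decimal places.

0.019

The likelihood of the observed sequence under each hypothesis: P(data | bag A) = (5/7)(5/7)(5/7) = 0.36443; P(data | bag B) = (2/12)(2/12)(2/12) = 0.0046296.
Weighting by the prior gives 2/5 · 0.36443 = 0.14577, 3/5 · 0.0046296 = 0.0027778; these sum to 0.14855.
So P(bag B | data) = (0.0027778) / (0.14855) = 0.018699.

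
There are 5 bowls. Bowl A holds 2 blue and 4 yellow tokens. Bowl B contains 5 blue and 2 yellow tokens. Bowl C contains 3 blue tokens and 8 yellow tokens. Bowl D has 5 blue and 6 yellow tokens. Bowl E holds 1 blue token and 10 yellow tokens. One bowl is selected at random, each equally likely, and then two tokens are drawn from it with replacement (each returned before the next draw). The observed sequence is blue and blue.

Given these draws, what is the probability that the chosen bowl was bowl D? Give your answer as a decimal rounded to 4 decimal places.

Under each hypothesis, the probability of the observed sequence is: P(data | bowl A) = (2/6)(2/6) = 0.11111; P(data | bowl B) = (5/7)(5/7) = 0.5102; P(data | bowl C) = (3/11)(3/11) = 0.07438; P(data | bowl D) = (5/11)(5/11) = 0.20661; P(data | bowl E) = (1/11)(1/11) = 0.0082645.
Weighting by the prior gives 1/5 · 0.11111 = 0.022222, 1/5 · 0.5102 = 0.10204, 1/5 · 0.07438 = 0.014876, 1/5 · 0.20661 = 0.041322, 1/5 · 0.0082645 = 0.0016529; these sum to 0.18211.
Therefore the posterior P(bowl D | data) = (0.041322) / (0.18211) = 0.2269.

0.2269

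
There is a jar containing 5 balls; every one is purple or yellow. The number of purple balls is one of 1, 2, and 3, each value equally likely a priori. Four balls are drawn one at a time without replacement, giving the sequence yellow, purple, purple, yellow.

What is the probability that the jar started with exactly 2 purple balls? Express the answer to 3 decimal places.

Under each hypothesis, the probability of the observed sequence is: P(data | r = 1) = (4/5)(1/4)(0/3) = 0; P(data | r = 2) = (3/5)(2/4)(1/3)(2/2) = 1/10; P(data | r = 3) = (2/5)(3/4)(2/3)(1/2) = 1/10.
Weighting by the prior gives 1/3 · 0 = 0, 1/3 · 1/10 = 1/30, 1/3 · 1/10 = 1/30; summing to 1/15.
So P(r = 2 | data) = (1/30) / (1/15) = 1/2.

0.500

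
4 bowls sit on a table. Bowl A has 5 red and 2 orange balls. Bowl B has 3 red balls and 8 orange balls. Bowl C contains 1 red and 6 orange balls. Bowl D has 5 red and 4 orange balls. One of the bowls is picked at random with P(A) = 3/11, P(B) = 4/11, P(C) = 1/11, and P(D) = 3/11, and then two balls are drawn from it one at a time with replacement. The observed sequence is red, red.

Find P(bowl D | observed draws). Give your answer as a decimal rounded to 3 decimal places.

0.334

The likelihood of the observed sequence under each hypothesis: P(data | bowl A) = (5/7)(5/7) = 0.5102; P(data | bowl B) = (3/11)(3/11) = 0.07438; P(data | bowl C) = (1/7)(1/7) = 0.020408; P(data | bowl D) = (5/9)(5/9) = 0.30864.
Multiplying each by its prior: 3/11 · 0.5102 = 0.13915, 4/11 · 0.07438 = 0.027047, 1/11 · 0.020408 = 0.0018553, 3/11 · 0.30864 = 0.084175; summing to 0.25222.
By Bayes' rule, P(bowl D | data) = (0.084175) / (0.25222) = 0.33373.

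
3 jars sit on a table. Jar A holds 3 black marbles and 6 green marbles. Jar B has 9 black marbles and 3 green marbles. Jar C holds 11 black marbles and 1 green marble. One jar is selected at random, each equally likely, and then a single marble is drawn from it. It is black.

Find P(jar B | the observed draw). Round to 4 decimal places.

The likelihood of this draw under each hypothesis: P(data | jar A) = (3/9) = 1/3; P(data | jar B) = (9/12) = 3/4; P(data | jar C) = (11/12) = 11/12.
Weighting by the prior gives 1/3 · 1/3 = 1/9, 1/3 · 3/4 = 1/4, 1/3 · 11/12 = 11/36; summing to 2/3.
Therefore the posterior P(jar B | data) = (1/4) / (2/3) = 3/8.

0.3750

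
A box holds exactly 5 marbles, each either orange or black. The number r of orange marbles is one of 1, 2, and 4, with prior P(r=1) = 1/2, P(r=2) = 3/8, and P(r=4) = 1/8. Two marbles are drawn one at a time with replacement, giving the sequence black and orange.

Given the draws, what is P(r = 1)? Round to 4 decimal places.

0.4211

The likelihood of the observed sequence under each hypothesis: P(data | r = 1) = (4/5)(1/5) = 4/25; P(data | r = 2) = (3/5)(2/5) = 6/25; P(data | r = 4) = (1/5)(4/5) = 4/25.
Weighting by the prior gives 1/2 · 4/25 = 2/25, 3/8 · 6/25 = 9/100, 1/8 · 4/25 = 1/50; with total 19/100.
Hence P(r = 1 | data) = (2/25) / (19/100) = 8/19.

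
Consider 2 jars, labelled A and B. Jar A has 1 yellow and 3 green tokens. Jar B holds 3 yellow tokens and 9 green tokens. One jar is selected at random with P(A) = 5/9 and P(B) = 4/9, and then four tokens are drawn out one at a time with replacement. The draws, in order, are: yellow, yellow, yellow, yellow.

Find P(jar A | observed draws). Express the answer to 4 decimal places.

Under each hypothesis, the probability of the observed sequence is: P(data | jar A) = (1/4)(1/4)(1/4)(1/4) = 0.0039062; P(data | jar B) = (3/12)(3/12)(3/12)(3/12) = 0.0039062.
The prior-weighted likelihoods are 5/9 · 0.0039062 = 0.0021701, 4/9 · 0.0039062 = 0.0017361; summing to 0.0039062.
By Bayes' rule, P(jar A | data) = (0.0021701) / (0.0039062) = 0.55556.

0.5556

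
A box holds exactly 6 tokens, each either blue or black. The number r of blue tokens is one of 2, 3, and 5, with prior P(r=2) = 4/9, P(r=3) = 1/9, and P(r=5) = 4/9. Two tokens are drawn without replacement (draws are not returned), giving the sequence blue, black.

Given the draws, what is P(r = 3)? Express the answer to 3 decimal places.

For each hypothesis, P(data | H) works out to: P(data | r = 2) = (2/6)(4/5) = 4/15; P(data | r = 3) = (3/6)(3/5) = 3/10; P(data | r = 5) = (5/6)(1/5) = 1/6.
The prior-weighted likelihoods are 4/9 · 4/15 = 16/135, 1/9 · 3/10 = 1/30, 4/9 · 1/6 = 2/27; summing to 61/270.
By Bayes' rule, P(r = 3 | data) = (1/30) / (61/270) = 9/61.

0.148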